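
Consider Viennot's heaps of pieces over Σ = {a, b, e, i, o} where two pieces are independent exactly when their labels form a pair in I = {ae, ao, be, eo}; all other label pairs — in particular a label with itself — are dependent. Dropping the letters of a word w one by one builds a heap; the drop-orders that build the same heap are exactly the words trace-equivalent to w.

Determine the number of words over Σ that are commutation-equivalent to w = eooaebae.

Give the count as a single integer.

168

piece 0:e — minimal
piece 1:o — minimal
piece 2:o rests on {1:o}
piece 3:a — minimal
piece 4:e rests on {0:e}
piece 5:b rests on {2:o, 3:a}
piece 6:a rests on {5:b}
piece 7:e rests on {4:e}
minimal pieces: {0:e, 1:o, 3:a}
ways to finish when only these pieces remain (= sum over removing one remaining piece with nothing left below it):
  1 left: {6}→1  {7}→1
  2 left: {4,7}→1  {5,6}→1  {6,7}→2
  3 left: {0,4,7}→1  {2,5,6}→1  {3,5,6}→1  {4,6,7}→3  {5,6,7}→3
  4 left: {0,4,6,7}→4  {1,2,5,6}→1  {2,3,5,6}→2  {2,5,6,7}→4  {3,5,6,7}→4  {4,5,6,7}→6
  5 left: {0,4,5,6,7}→10  {1,2,3,5,6}→3  {1,2,5,6,7}→5  {2,3,5,6,7}→10  {2,4,5,6,7}→10  {3,4,5,6,7}→10
  6 left: {0,2,4,5,6,7}→20  {0,3,4,5,6,7}→20  {1,2,3,5,6,7}→18  {1,2,4,5,6,7}→15  {2,3,4,5,6,7}→30
  placing 0:e first → 63 extensions
  placing 1:o first → 70 extensions
  placing 3:a first → 35 extensions
total linear extensions = 168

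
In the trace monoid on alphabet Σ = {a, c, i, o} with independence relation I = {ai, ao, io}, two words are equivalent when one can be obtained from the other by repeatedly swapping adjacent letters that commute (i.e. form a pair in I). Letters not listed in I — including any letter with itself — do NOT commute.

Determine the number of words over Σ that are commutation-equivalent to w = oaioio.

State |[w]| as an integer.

#0=o has no predecessor
#1=a has no predecessor
#2=i has no predecessor
#3=o depends on [0:o]
#4=i depends on [2:i]
#5=o depends on [3:o]
sources: [0:o, 1:a, 2:i]
N(rest) = Σ N(rest − s) over sources s of rest; N(one piece) = 1:
  size 1 → [1]=1  [4]=1  [5]=1
  size 2 → [1,4]=2  [1,5]=2  [2,4]=1  [3,5]=1  [4,5]=2
  size 3 → [0,3,5]=1  [1,2,4]=3  [1,3,5]=3  [1,4,5]=6  [2,4,5]=3  [3,4,5]=3
  size 4 → [0,1,3,5]=4  [0,3,4,5]=4  [1,2,4,5]=12  [1,3,4,5]=12  [2,3,4,5]=6
  first=0(o) contributes 30
  first=1(a) contributes 10
  first=2(i) contributes 20
|[w]| = 60

60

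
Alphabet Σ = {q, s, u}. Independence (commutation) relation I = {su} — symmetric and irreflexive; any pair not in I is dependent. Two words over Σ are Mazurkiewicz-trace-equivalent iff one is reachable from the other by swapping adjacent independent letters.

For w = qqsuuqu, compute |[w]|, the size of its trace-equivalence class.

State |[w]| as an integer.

3

piece 0:q — minimal
piece 1:q rests on {0:q}
piece 2:s rests on {1:q}
piece 3:u rests on {1:q}
piece 4:u rests on {3:u}
piece 5:q rests on {2:s, 4:u}
piece 6:u rests on {5:q}
minimal pieces: {0:q}
ways to finish when only these pieces remain (= sum over removing one remaining piece with nothing left below it):
  1 left: {6}→1
  2 left: {5,6}→1
  3 left: {2,5,6}→1  {4,5,6}→1
  4 left: {2,4,5,6}→2  {3,4,5,6}→1
  5 left: {2,3,4,5,6}→3
  placing 0:q first → 3 extensions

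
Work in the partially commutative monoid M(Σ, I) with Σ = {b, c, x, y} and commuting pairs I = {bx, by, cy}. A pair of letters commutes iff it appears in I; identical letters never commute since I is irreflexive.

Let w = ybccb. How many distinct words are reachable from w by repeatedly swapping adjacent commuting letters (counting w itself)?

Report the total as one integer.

#0=y has no predecessor
#1=b has no predecessor
#2=c depends on [1:b]
#3=c depends on [2:c]
#4=b depends on [3:c]
sources: [0:y, 1:b]
N(rest) = Σ N(rest − s) over sources s of rest; N(one piece) = 1:
  size 1 → [0]=1  [4]=1
  size 2 → [0,4]=2  [3,4]=1
  size 3 → [0,3,4]=3  [2,3,4]=1
  first=0(y) contributes 1
  first=1(b) contributes 4
|[w]| = 5

5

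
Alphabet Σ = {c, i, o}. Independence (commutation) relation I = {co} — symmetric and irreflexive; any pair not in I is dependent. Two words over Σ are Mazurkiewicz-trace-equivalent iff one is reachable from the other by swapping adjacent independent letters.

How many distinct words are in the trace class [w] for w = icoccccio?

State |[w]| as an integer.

6

#0=i has no predecessor
#1=c depends on [0:i]
#2=o depends on [0:i]
#3=c depends on [1:c]
#4=c depends on [3:c]
#5=c depends on [4:c]
#6=c depends on [5:c]
#7=i depends on [2:o, 6:c]
#8=o depends on [7:i]
sources: [0:i]
N(rest) = Σ N(rest − s) over sources s of rest; N(one piece) = 1:
  size 1 → [8]=1
  size 2 → [7,8]=1
  size 3 → [2,7,8]=1  [6,7,8]=1
  size 4 → [2,6,7,8]=2  [5,6,7,8]=1
  size 5 → [2,5,6,7,8]=3  [4,5,6,7,8]=1
  size 6 → [2,4,5,6,7,8]=4  [3,4,5,6,7,8]=1
  size 7 → [1,3,4,5,6,7,8]=1  [2,3,4,5,6,7,8]=5
  first=0(i) contributes 6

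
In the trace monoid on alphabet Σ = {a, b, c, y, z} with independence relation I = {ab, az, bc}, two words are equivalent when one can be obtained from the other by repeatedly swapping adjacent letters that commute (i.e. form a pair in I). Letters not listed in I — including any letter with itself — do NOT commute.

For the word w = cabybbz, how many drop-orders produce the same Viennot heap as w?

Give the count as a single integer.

3

drop 0:c onto floor
drop 1:a onto {0:c}
drop 2:b onto floor
drop 3:y onto {1:a, 2:b}
drop 4:b onto {3:y}
drop 5:b onto {4:b}
drop 6:z onto {5:b}
ground layer = {0:c, 2:b}
drop-orders for the pieces not yet dropped (sum over which currently-grounded one goes next):
  1 to go: {6} 1
  2 to go: {5,6} 1
  3 to go: {4,5,6} 1
  4 to go: {3,4,5,6} 1
  5 to go: {1,3,4,5,6} 1  {2,3,4,5,6} 1
  if 0:c drops first: 2 orders
  if 2:b drops first: 1 orders
heap linearizations: 3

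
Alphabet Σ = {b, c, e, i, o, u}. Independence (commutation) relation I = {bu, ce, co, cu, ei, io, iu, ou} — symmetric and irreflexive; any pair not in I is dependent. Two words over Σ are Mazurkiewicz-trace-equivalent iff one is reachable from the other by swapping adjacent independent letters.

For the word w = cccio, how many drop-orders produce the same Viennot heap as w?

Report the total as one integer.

piece 0:c — minimal
piece 1:c rests on {0:c}
piece 2:c rests on {1:c}
piece 3:i rests on {2:c}
piece 4:o — minimal
minimal pieces: {0:c, 4:o}
ways to finish when only these pieces remain (= sum over removing one remaining piece with nothing left below it):
  1 left: {3}→1  {4}→1
  2 left: {2,3}→1  {3,4}→2
  3 left: {1,2,3}→1  {2,3,4}→3
  placing 0:c first → 4 extensions
  placing 4:o first → 1 extensions
total linear extensions = 5

5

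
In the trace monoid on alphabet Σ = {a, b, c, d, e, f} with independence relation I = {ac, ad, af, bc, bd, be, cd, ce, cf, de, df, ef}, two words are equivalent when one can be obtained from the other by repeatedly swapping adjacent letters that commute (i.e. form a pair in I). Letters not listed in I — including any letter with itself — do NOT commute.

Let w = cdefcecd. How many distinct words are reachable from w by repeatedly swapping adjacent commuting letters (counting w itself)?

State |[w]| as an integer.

drop 0:c onto floor
drop 1:d onto floor
drop 2:e onto floor
drop 3:f onto floor
drop 4:c onto {0:c}
drop 5:e onto {2:e}
drop 6:c onto {4:c}
drop 7:d onto {1:d}
ground layer = {0:c, 1:d, 2:e, 3:f}
drop-orders for the pieces not yet dropped (sum over which currently-grounded one goes next):
  1 to go: {3} 1  {5} 1  {6} 1  {7} 1
  2 to go: {1,7} 1  {2,5} 1  {3,5} 2  {3,6} 2  {3,7} 2  {4,6} 1  {5,6} 2  {5,7} 2  {6,7} 2
  3 to go: {0,4,6} 1  {1,3,7} 3  {1,5,7} 3  {1,6,7} 3  {2,3,5} 3  {2,5,6} 3  {2,5,7} 3  {3,4,6} 3  {3,5,6} 6  {3,5,7} 6  {3,6,7} 6  {4,5,6} 3  {4,6,7} 3  {5,6,7} 6
  4 to go: {0,3,4,6} 4  {0,4,5,6} 4  {0,4,6,7} 4  {1,2,5,7} 6  {1,3,5,7} 12  {1,3,6,7} 12  {1,4,6,7} 6  {1,5,6,7} 12  {2,3,5,6} 12  {2,3,5,7} 12  {2,4,5,6} 6  {2,5,6,7} 12  {3,4,5,6} 12  {3,4,6,7} 12  {3,5,6,7} 24  {4,5,6,7} 12
  5 to go: {0,1,4,6,7} 10  {0,2,4,5,6} 10  {0,3,4,5,6} 20  {0,3,4,6,7} 20  {0,4,5,6,7} 20  {1,2,3,5,7} 30  {1,2,5,6,7} 30  {1,3,4,6,7} 30  {1,3,5,6,7} 60  {1,4,5,6,7} 30  {2,3,4,5,6} 30  {2,3,5,6,7} 60  {2,4,5,6,7} 30  {3,4,5,6,7} 60
  6 to go: {0,1,3,4,6,7} 60  {0,1,4,5,6,7} 60  {0,2,3,4,5,6} 60  {0,2,4,5,6,7} 60  {0,3,4,5,6,7} 120  {1,2,3,5,6,7} 180  {1,2,4,5,6,7} 90  {1,3,4,5,6,7} 180  {2,3,4,5,6,7} 180
  if 0:c drops first: 630 orders
  if 1:d drops first: 420 orders
  if 2:e drops first: 420 orders
  if 3:f drops first: 210 orders
heap linearizations: 1680

1680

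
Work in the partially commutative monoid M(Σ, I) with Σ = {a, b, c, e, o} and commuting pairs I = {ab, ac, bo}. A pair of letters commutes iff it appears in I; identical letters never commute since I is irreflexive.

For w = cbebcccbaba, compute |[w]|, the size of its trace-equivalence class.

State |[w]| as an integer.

28

0(c) covers ∅
1(b) covers 0:c
2(e) covers 1:b
3(b) covers 2:e
4(c) covers 3:b
5(c) covers 4:c
6(c) covers 5:c
7(b) covers 6:c
8(a) covers 2:e
9(b) covers 7:b
10(a) covers 8:a
floor of heap: 0:c
completions by unplaced set U, small U first (add the entries for U minus each lowest piece of U):
  |U|=1: {9}:1  {10}:1
  |U|=2: {7,9}:1  {8,10}:1  {9,10}:2
  |U|=3: {6,7,9}:1  {7,9,10}:3  {8,9,10}:3
  |U|=4: {5,6,7,9}:1  {6,7,9,10}:4  {7,8,9,10}:6
  |U|=5: {4,5,6,7,9}:1  {5,6,7,9,10}:5  {6,7,8,9,10}:10
  |U|=6: {3,4,5,6,7,9}:1  {4,5,6,7,9,10}:6  {5,6,7,8,9,10}:15
  |U|=7: {3,4,5,6,7,9,10}:7  {4,5,6,7,8,9,10}:21
  |U|=8: {3,4,5,6,7,8,9,10}:28
  |U|=9: {2,3,4,5,6,7,8,9,10}:28
  start at 0(c): 28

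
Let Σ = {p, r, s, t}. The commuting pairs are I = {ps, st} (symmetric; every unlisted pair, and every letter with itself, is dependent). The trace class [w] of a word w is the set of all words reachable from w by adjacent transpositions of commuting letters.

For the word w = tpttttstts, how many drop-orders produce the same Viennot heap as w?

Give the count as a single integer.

45

#0=t has no predecessor
#1=p depends on [0:t]
#2=t depends on [1:p]
#3=t depends on [2:t]
#4=t depends on [3:t]
#5=t depends on [4:t]
#6=s has no predecessor
#7=t depends on [5:t]
#8=t depends on [7:t]
#9=s depends on [6:s]
sources: [0:t, 6:s]
N(rest) = Σ N(rest − s) over sources s of rest; N(one piece) = 1:
  size 1 → [8]=1  [9]=1
  size 2 → [6,9]=1  [7,8]=1  [8,9]=2
  size 3 → [5,7,8]=1  [6,8,9]=3  [7,8,9]=3
  size 4 → [4,5,7,8]=1  [5,7,8,9]=4  [6,7,8,9]=6
  size 5 → [3,4,5,7,8]=1  [4,5,7,8,9]=5  [5,6,7,8,9]=10
  size 6 → [2,3,4,5,7,8]=1  [3,4,5,7,8,9]=6  [4,5,6,7,8,9]=15
  size 7 → [1,2,3,4,5,7,8]=1  [2,3,4,5,7,8,9]=7  [3,4,5,6,7,8,9]=21
  size 8 → [0,1,2,3,4,5,7,8]=1  [1,2,3,4,5,7,8,9]=8  [2,3,4,5,6,7,8,9]=28
  first=0(t) contributes 36
  first=6(s) contributes 9
|[w]| = 45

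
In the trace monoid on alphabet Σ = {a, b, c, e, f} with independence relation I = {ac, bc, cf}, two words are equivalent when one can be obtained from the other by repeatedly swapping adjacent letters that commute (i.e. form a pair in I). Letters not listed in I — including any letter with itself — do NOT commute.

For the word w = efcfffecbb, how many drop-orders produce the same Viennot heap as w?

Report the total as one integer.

#0=e has no predecessor
#1=f depends on [0:e]
#2=c depends on [0:e]
#3=f depends on [1:f]
#4=f depends on [3:f]
#5=f depends on [4:f]
#6=e depends on [2:c, 5:f]
#7=c depends on [6:e]
#8=b depends on [6:e]
#9=b depends on [8:b]
sources: [0:e]
N(rest) = Σ N(rest − s) over sources s of rest; N(one piece) = 1:
  size 1 → [7]=1  [9]=1
  size 2 → [7,9]=2  [8,9]=1
  size 3 → [7,8,9]=3
  size 4 → [6,7,8,9]=3
  size 5 → [2,6,7,8,9]=3  [5,6,7,8,9]=3
  size 6 → [2,5,6,7,8,9]=6  [4,5,6,7,8,9]=3
  size 7 → [2,4,5,6,7,8,9]=9  [3,4,5,6,7,8,9]=3
  size 8 → [1,3,4,5,6,7,8,9]=3  [2,3,4,5,6,7,8,9]=12
  first=0(e) contributes 15

15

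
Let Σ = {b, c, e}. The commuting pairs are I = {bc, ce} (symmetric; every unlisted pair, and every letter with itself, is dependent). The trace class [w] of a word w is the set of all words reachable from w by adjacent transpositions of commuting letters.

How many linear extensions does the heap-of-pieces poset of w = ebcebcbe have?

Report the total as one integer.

#0=e has no predecessor
#1=b depends on [0:e]
#2=c has no predecessor
#3=e depends on [1:b]
#4=b depends on [3:e]
#5=c depends on [2:c]
#6=b depends on [4:b]
#7=e depends on [6:b]
sources: [0:e, 2:c]
N(rest) = Σ N(rest − s) over sources s of rest; N(one piece) = 1:
  size 1 → [5]=1  [7]=1
  size 2 → [2,5]=1  [5,7]=2  [6,7]=1
  size 3 → [2,5,7]=3  [4,6,7]=1  [5,6,7]=3
  size 4 → [2,5,6,7]=6  [3,4,6,7]=1  [4,5,6,7]=4
  size 5 → [1,3,4,6,7]=1  [2,4,5,6,7]=10  [3,4,5,6,7]=5
  size 6 → [0,1,3,4,6,7]=1  [1,3,4,5,6,7]=6  [2,3,4,5,6,7]=15
  first=0(e) contributes 21
  first=2(c) contributes 7
|[w]| = 28

28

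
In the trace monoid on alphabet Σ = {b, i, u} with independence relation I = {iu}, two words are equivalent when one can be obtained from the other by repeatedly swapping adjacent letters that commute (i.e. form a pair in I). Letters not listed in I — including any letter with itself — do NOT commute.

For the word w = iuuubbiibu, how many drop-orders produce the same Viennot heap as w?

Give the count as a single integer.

4

0(i) covers ∅
1(u) covers ∅
2(u) covers 1:u
3(u) covers 2:u
4(b) covers 0:i, 3:u
5(b) covers 4:b
6(i) covers 5:b
7(i) covers 6:i
8(b) covers 7:i
9(u) covers 8:b
floor of heap: 0:i, 1:u
completions by unplaced set U, small U first (add the entries for U minus each lowest piece of U):
  |U|=1: {9}:1
  |U|=2: {8,9}:1
  |U|=3: {7,8,9}:1
  |U|=4: {6,7,8,9}:1
  |U|=5: {5,6,7,8,9}:1
  |U|=6: {4,5,6,7,8,9}:1
  |U|=7: {0,4,5,6,7,8,9}:1  {3,4,5,6,7,8,9}:1
  |U|=8: {0,3,4,5,6,7,8,9}:2  {2,3,4,5,6,7,8,9}:1
  start at 0(i): 1
  start at 1(u): 3
sum over floor = 4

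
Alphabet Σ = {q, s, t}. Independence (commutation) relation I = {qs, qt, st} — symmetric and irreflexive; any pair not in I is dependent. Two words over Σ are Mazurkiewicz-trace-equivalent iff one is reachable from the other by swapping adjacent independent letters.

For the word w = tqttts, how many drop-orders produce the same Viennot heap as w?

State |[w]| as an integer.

30

drop 0:t onto floor
drop 1:q onto floor
drop 2:t onto {0:t}
drop 3:t onto {2:t}
drop 4:t onto {3:t}
drop 5:s onto floor
ground layer = {0:t, 1:q, 5:s}
drop-orders for the pieces not yet dropped (sum over which currently-grounded one goes next):
  1 to go: {1} 1  {4} 1  {5} 1
  2 to go: {1,4} 2  {1,5} 2  {3,4} 1  {4,5} 2
  3 to go: {1,3,4} 3  {1,4,5} 6  {2,3,4} 1  {3,4,5} 3
  4 to go: {0,2,3,4} 1  {1,2,3,4} 4  {1,3,4,5} 12  {2,3,4,5} 4
  if 0:t drops first: 20 orders
  if 1:q drops first: 5 orders
  if 5:s drops first: 5 orders
heap linearizations: 30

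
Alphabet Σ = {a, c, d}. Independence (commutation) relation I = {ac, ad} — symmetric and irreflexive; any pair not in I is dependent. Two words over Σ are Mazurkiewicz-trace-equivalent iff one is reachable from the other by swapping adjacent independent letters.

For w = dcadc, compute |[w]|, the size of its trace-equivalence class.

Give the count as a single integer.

#0=d has no predecessor
#1=c depends on [0:d]
#2=a has no predecessor
#3=d depends on [1:c]
#4=c depends on [3:d]
sources: [0:d, 2:a]
N(rest) = Σ N(rest − s) over sources s of rest; N(one piece) = 1:
  size 1 → [2]=1  [4]=1
  size 2 → [2,4]=2  [3,4]=1
  size 3 → [1,3,4]=1  [2,3,4]=3
  first=0(d) contributes 4
  first=2(a) contributes 1
|[w]| = 5

5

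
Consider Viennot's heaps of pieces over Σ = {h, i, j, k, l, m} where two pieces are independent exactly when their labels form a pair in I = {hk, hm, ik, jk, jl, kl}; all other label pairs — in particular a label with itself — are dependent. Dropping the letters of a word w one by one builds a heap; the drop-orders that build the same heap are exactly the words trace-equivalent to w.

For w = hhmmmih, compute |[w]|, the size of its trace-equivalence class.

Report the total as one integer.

10

drop 0:h onto floor
drop 1:h onto {0:h}
drop 2:m onto floor
drop 3:m onto {2:m}
drop 4:m onto {3:m}
drop 5:i onto {1:h, 4:m}
drop 6:h onto {5:i}
ground layer = {0:h, 2:m}
drop-orders for the pieces not yet dropped (sum over which currently-grounded one goes next):
  1 to go: {6} 1
  2 to go: {5,6} 1
  3 to go: {1,5,6} 1  {4,5,6} 1
  4 to go: {0,1,5,6} 1  {1,4,5,6} 2  {3,4,5,6} 1
  5 to go: {0,1,4,5,6} 3  {1,3,4,5,6} 3  {2,3,4,5,6} 1
  if 0:h drops first: 4 orders
  if 2:m drops first: 6 orders
heap linearizations: 10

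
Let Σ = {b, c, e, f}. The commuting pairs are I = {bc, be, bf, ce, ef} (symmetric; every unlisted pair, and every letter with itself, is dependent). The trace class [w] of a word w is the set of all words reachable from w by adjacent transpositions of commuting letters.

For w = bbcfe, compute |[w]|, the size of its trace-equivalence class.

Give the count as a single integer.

30

drop 0:b onto floor
drop 1:b onto {0:b}
drop 2:c onto floor
drop 3:f onto {2:c}
drop 4:e onto floor
ground layer = {0:b, 2:c, 4:e}
drop-orders for the pieces not yet dropped (sum over which currently-grounded one goes next):
  1 to go: {1} 1  {3} 1  {4} 1
  2 to go: {0,1} 1  {1,3} 2  {1,4} 2  {2,3} 1  {3,4} 2
  3 to go: {0,1,3} 3  {0,1,4} 3  {1,2,3} 3  {1,3,4} 6  {2,3,4} 3
  if 0:b drops first: 12 orders
  if 2:c drops first: 12 orders
  if 4:e drops first: 6 orders
heap linearizations: 30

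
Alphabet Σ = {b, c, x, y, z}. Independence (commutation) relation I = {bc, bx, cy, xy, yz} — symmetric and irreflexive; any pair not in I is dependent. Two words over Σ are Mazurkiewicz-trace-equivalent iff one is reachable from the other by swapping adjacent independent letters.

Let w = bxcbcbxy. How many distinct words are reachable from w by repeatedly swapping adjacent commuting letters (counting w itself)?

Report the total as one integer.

0(b) covers ∅
1(x) covers ∅
2(c) covers 1:x
3(b) covers 0:b
4(c) covers 2:c
5(b) covers 3:b
6(x) covers 4:c
7(y) covers 5:b
floor of heap: 0:b, 1:x
completions by unplaced set U, small U first (add the entries for U minus each lowest piece of U):
  |U|=1: {6}:1  {7}:1
  |U|=2: {4,6}:1  {5,7}:1  {6,7}:2
  |U|=3: {2,4,6}:1  {3,5,7}:1  {4,6,7}:3  {5,6,7}:3
  |U|=4: {0,3,5,7}:1  {1,2,4,6}:1  {2,4,6,7}:4  {3,5,6,7}:4  {4,5,6,7}:6
  |U|=5: {0,3,5,6,7}:5  {1,2,4,6,7}:5  {2,4,5,6,7}:10  {3,4,5,6,7}:10
  |U|=6: {0,3,4,5,6,7}:15  {1,2,4,5,6,7}:15  {2,3,4,5,6,7}:20
  start at 0(b): 35
  start at 1(x): 35
sum over floor = 70

70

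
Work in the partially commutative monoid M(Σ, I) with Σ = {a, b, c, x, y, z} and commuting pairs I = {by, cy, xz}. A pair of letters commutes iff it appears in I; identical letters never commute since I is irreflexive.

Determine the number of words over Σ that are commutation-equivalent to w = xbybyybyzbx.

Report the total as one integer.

piece 0:x — minimal
piece 1:b rests on {0:x}
piece 2:y rests on {0:x}
piece 3:b rests on {1:b}
piece 4:y rests on {2:y}
piece 5:y rests on {4:y}
piece 6:b rests on {3:b}
piece 7:y rests on {5:y}
piece 8:z rests on {6:b, 7:y}
piece 9:b rests on {8:z}
piece 10:x rests on {9:b}
minimal pieces: {0:x}
ways to finish when only these pieces remain (= sum over removing one remaining piece with nothing left below it):
  1 left: {10}→1
  2 left: {9,10}→1
  3 left: {8,9,10}→1
  4 left: {6,8,9,10}→1  {7,8,9,10}→1
  5 left: {3,6,8,9,10}→1  {5,7,8,9,10}→1  {6,7,8,9,10}→2
  6 left: {1,3,6,8,9,10}→1  {3,6,7,8,9,10}→3  {4,5,7,8,9,10}→1  {5,6,7,8,9,10}→3
  7 left: {1,3,6,7,8,9,10}→4  {2,4,5,7,8,9,10}→1  {3,5,6,7,8,9,10}→6  {4,5,6,7,8,9,10}→4
  8 left: {1,3,5,6,7,8,9,10}→10  {2,4,5,6,7,8,9,10}→5  {3,4,5,6,7,8,9,10}→10
  9 left: {1,3,4,5,6,7,8,9,10}→20  {2,3,4,5,6,7,8,9,10}→15
  placing 0:x first → 35 extensions

35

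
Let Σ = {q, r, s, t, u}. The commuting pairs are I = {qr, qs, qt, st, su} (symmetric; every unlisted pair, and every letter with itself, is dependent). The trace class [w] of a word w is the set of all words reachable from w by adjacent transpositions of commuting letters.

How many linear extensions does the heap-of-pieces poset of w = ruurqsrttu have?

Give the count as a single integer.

6

0(r) covers ∅
1(u) covers 0:r
2(u) covers 1:u
3(r) covers 2:u
4(q) covers 2:u
5(s) covers 3:r
6(r) covers 5:s
7(t) covers 6:r
8(t) covers 7:t
9(u) covers 4:q, 8:t
floor of heap: 0:r
completions by unplaced set U, small U first (add the entries for U minus each lowest piece of U):
  |U|=1: {9}:1
  |U|=2: {4,9}:1  {8,9}:1
  |U|=3: {4,8,9}:2  {7,8,9}:1
  |U|=4: {4,7,8,9}:3  {6,7,8,9}:1
  |U|=5: {4,6,7,8,9}:4  {5,6,7,8,9}:1
  |U|=6: {3,5,6,7,8,9}:1  {4,5,6,7,8,9}:5
  |U|=7: {3,4,5,6,7,8,9}:6
  |U|=8: {2,3,4,5,6,7,8,9}:6
  start at 0(r): 6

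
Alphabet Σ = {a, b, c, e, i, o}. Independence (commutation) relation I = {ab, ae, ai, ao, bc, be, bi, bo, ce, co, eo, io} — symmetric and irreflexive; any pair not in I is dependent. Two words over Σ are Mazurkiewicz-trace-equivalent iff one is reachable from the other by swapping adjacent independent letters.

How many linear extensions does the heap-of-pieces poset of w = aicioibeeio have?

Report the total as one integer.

piece 0:a — minimal
piece 1:i — minimal
piece 2:c rests on {0:a, 1:i}
piece 3:i rests on {2:c}
piece 4:o — minimal
piece 5:i rests on {3:i}
piece 6:b — minimal
piece 7:e rests on {5:i}
piece 8:e rests on {7:e}
piece 9:i rests on {8:e}
piece 10:o rests on {4:o}
minimal pieces: {0:a, 1:i, 4:o, 6:b}
ways to finish when only these pieces remain (= sum over removing one remaining piece with nothing left below it):
  1 left: {6}→1  {9}→1  {10}→1
  2 left: {4,10}→1  {6,9}→2  {6,10}→2  {8,9}→1  {9,10}→2
  3 left: {4,6,10}→3  {4,9,10}→3  {6,8,9}→3  {6,9,10}→6  {7,8,9}→1  {8,9,10}→3
  4 left: {4,6,9,10}→12  {4,8,9,10}→6  {5,7,8,9}→1  {6,7,8,9}→4  {6,8,9,10}→12  {7,8,9,10}→4
  5 left: {3,5,7,8,9}→1  {4,6,8,9,10}→30  {4,7,8,9,10}→10  {5,6,7,8,9}→5  {5,7,8,9,10}→5  {6,7,8,9,10}→20
  6 left: {2,3,5,7,8,9}→1  {3,5,6,7,8,9}→6  {3,5,7,8,9,10}→6  {4,5,7,8,9,10}→15  {4,6,7,8,9,10}→60  {5,6,7,8,9,10}→30
  7 left: {0,2,3,5,7,8,9}→1  {1,2,3,5,7,8,9}→1  {2,3,5,6,7,8,9}→7  {2,3,5,7,8,9,10}→7  {3,4,5,7,8,9,10}→21  {3,5,6,7,8,9,10}→42  {4,5,6,7,8,9,10}→105
  8 left: {0,1,2,3,5,7,8,9}→2  {0,2,3,5,6,7,8,9}→8  {0,2,3,5,7,8,9,10}→8  {1,2,3,5,6,7,8,9}→8  {1,2,3,5,7,8,9,10}→8  {2,3,4,5,7,8,9,10}→28  {2,3,5,6,7,8,9,10}→56  {3,4,5,6,7,8,9,10}→168
  9 left: {0,1,2,3,5,6,7,8,9}→18  {0,1,2,3,5,7,8,9,10}→18  {0,2,3,4,5,7,8,9,10}→36  {0,2,3,5,6,7,8,9,10}→72  {1,2,3,4,5,7,8,9,10}→36  {1,2,3,5,6,7,8,9,10}→72  {2,3,4,5,6,7,8,9,10}→252
  placing 0:a first → 360 extensions
  placing 1:i first → 360 extensions
  placing 4:o first → 180 extensions
  placing 6:b first → 90 extensions
total linear extensions = 990

990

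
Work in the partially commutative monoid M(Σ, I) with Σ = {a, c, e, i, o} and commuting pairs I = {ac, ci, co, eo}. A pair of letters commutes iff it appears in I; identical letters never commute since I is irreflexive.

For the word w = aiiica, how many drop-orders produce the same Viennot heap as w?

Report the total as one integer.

piece 0:a — minimal
piece 1:i rests on {0:a}
piece 2:i rests on {1:i}
piece 3:i rests on {2:i}
piece 4:c — minimal
piece 5:a rests on {3:i}
minimal pieces: {0:a, 4:c}
ways to finish when only these pieces remain (= sum over removing one remaining piece with nothing left below it):
  1 left: {4}→1  {5}→1
  2 left: {3,5}→1  {4,5}→2
  3 left: {2,3,5}→1  {3,4,5}→3
  4 left: {1,2,3,5}→1  {2,3,4,5}→4
  placing 0:a first → 5 extensions
  placing 4:c first → 1 extensions
total linear extensions = 6

6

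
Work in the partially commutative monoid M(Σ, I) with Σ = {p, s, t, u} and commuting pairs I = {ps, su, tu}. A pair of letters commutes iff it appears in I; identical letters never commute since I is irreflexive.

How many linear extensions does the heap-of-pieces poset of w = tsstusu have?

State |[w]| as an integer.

21

piece 0:t — minimal
piece 1:s rests on {0:t}
piece 2:s rests on {1:s}
piece 3:t rests on {2:s}
piece 4:u — minimal
piece 5:s rests on {3:t}
piece 6:u rests on {4:u}
minimal pieces: {0:t, 4:u}
ways to finish when only these pieces remain (= sum over removing one remaining piece with nothing left below it):
  1 left: {5}→1  {6}→1
  2 left: {3,5}→1  {4,6}→1  {5,6}→2
  3 left: {2,3,5}→1  {3,5,6}→3  {4,5,6}→3
  4 left: {1,2,3,5}→1  {2,3,5,6}→4  {3,4,5,6}→6
  5 left: {0,1,2,3,5}→1  {1,2,3,5,6}→5  {2,3,4,5,6}→10
  placing 0:t first → 15 extensions
  placing 4:u first → 6 extensions
total linear extensions = 21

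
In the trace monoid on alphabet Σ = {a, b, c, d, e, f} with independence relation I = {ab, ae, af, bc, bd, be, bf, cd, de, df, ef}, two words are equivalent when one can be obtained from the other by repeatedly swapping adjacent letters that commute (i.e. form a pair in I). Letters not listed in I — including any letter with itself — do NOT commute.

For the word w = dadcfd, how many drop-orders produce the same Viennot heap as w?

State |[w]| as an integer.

6

0(d) covers ∅
1(a) covers 0:d
2(d) covers 1:a
3(c) covers 1:a
4(f) covers 3:c
5(d) covers 2:d
floor of heap: 0:d
completions by unplaced set U, small U first (add the entries for U minus each lowest piece of U):
  |U|=1: {4}:1  {5}:1
  |U|=2: {2,5}:1  {3,4}:1  {4,5}:2
  |U|=3: {2,4,5}:3  {3,4,5}:3
  |U|=4: {2,3,4,5}:6
  start at 0(d): 6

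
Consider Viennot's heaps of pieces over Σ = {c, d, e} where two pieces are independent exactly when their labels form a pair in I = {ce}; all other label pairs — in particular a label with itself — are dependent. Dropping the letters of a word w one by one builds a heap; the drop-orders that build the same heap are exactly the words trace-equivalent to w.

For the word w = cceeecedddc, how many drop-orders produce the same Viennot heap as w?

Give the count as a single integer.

piece 0:c — minimal
piece 1:c rests on {0:c}
piece 2:e — minimal
piece 3:e rests on {2:e}
piece 4:e rests on {3:e}
piece 5:c rests on {1:c}
piece 6:e rests on {4:e}
piece 7:d rests on {5:c, 6:e}
piece 8:d rests on {7:d}
piece 9:d rests on {8:d}
piece 10:c rests on {9:d}
minimal pieces: {0:c, 2:e}
ways to finish when only these pieces remain (= sum over removing one remaining piece with nothing left below it):
  1 left: {10}→1
  2 left: {9,10}→1
  3 left: {8,9,10}→1
  4 left: {7,8,9,10}→1
  5 left: {5,7,8,9,10}→1  {6,7,8,9,10}→1
  6 left: {1,5,7,8,9,10}→1  {4,6,7,8,9,10}→1  {5,6,7,8,9,10}→2
  7 left: {0,1,5,7,8,9,10}→1  {1,5,6,7,8,9,10}→3  {3,4,6,7,8,9,10}→1  {4,5,6,7,8,9,10}→3
  8 left: {0,1,5,6,7,8,9,10}→4  {1,4,5,6,7,8,9,10}→6  {2,3,4,6,7,8,9,10}→1  {3,4,5,6,7,8,9,10}→4
  9 left: {0,1,4,5,6,7,8,9,10}→10  {1,3,4,5,6,7,8,9,10}→10  {2,3,4,5,6,7,8,9,10}→5
  placing 0:c first → 15 extensions
  placing 2:e first → 20 extensions
total linear extensions = 35

35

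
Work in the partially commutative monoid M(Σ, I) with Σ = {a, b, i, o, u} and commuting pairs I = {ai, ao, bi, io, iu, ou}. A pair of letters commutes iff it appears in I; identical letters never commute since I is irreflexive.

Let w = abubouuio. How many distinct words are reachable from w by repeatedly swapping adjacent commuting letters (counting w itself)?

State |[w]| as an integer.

drop 0:a onto floor
drop 1:b onto {0:a}
drop 2:u onto {1:b}
drop 3:b onto {2:u}
drop 4:o onto {3:b}
drop 5:u onto {3:b}
drop 6:u onto {5:u}
drop 7:i onto floor
drop 8:o onto {4:o}
ground layer = {0:a, 7:i}
drop-orders for the pieces not yet dropped (sum over which currently-grounded one goes next):
  1 to go: {6} 1  {7} 1  {8} 1
  2 to go: {4,8} 1  {5,6} 1  {6,7} 2  {6,8} 2  {7,8} 2
  3 to go: {4,6,8} 3  {4,7,8} 3  {5,6,7} 3  {5,6,8} 3  {6,7,8} 6
  4 to go: {4,5,6,8} 6  {4,6,7,8} 12  {5,6,7,8} 12
  5 to go: {3,4,5,6,8} 6  {4,5,6,7,8} 30
  6 to go: {2,3,4,5,6,8} 6  {3,4,5,6,7,8} 36
  7 to go: {1,2,3,4,5,6,8} 6  {2,3,4,5,6,7,8} 42
  if 0:a drops first: 48 orders
  if 7:i drops first: 6 orders
heap linearizations: 54

54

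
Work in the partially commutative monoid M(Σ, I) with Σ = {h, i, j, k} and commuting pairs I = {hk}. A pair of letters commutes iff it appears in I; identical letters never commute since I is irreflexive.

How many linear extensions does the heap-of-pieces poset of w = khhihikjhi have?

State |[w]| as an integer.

3

piece 0:k — minimal
piece 1:h — minimal
piece 2:h rests on {1:h}
piece 3:i rests on {0:k, 2:h}
piece 4:h rests on {3:i}
piece 5:i rests on {4:h}
piece 6:k rests on {5:i}
piece 7:j rests on {6:k}
piece 8:h rests on {7:j}
piece 9:i rests on {8:h}
minimal pieces: {0:k, 1:h}
ways to finish when only these pieces remain (= sum over removing one remaining piece with nothing left below it):
  1 left: {9}→1
  2 left: {8,9}→1
  3 left: {7,8,9}→1
  4 left: {6,7,8,9}→1
  5 left: {5,6,7,8,9}→1
  6 left: {4,5,6,7,8,9}→1
  7 left: {3,4,5,6,7,8,9}→1
  8 left: {0,3,4,5,6,7,8,9}→1  {2,3,4,5,6,7,8,9}→1
  placing 0:k first → 1 extensions
  placing 1:h first → 2 extensions
total linear extensions = 3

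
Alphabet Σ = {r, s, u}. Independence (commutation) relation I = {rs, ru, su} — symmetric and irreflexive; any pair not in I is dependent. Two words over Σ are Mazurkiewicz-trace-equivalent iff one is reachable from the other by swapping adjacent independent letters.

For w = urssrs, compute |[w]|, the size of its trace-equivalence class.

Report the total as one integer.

0(u) covers ∅
1(r) covers ∅
2(s) covers ∅
3(s) covers 2:s
4(r) covers 1:r
5(s) covers 3:s
floor of heap: 0:u, 1:r, 2:s
completions by unplaced set U, small U first (add the entries for U minus each lowest piece of U):
  |U|=1: {0}:1  {4}:1  {5}:1
  |U|=2: {0,4}:2  {0,5}:2  {1,4}:1  {3,5}:1  {4,5}:2
  |U|=3: {0,1,4}:3  {0,3,5}:3  {0,4,5}:6  {1,4,5}:3  {2,3,5}:1  {3,4,5}:3
  |U|=4: {0,1,4,5}:12  {0,2,3,5}:4  {0,3,4,5}:12  {1,3,4,5}:6  {2,3,4,5}:4
  start at 0(u): 10
  start at 1(r): 20
  start at 2(s): 30
sum over floor = 60

60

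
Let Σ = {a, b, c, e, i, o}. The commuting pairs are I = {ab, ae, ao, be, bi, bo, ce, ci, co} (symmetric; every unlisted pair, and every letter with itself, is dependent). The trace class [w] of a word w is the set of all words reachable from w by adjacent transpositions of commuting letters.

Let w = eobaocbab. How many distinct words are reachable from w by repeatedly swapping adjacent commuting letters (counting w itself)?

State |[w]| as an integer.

#0=e has no predecessor
#1=o depends on [0:e]
#2=b has no predecessor
#3=a has no predecessor
#4=o depends on [1:o]
#5=c depends on [2:b, 3:a]
#6=b depends on [5:c]
#7=a depends on [5:c]
#8=b depends on [6:b]
sources: [0:e, 2:b, 3:a]
N(rest) = Σ N(rest − s) over sources s of rest; N(one piece) = 1:
  size 1 → [4]=1  [7]=1  [8]=1
  size 2 → [1,4]=1  [4,7]=2  [4,8]=2  [6,8]=1  [7,8]=2
  size 3 → [0,1,4]=1  [1,4,7]=3  [1,4,8]=3  [4,6,8]=3  [4,7,8]=6  [6,7,8]=3
  size 4 → [0,1,4,7]=4  [0,1,4,8]=4  [1,4,6,8]=6  [1,4,7,8]=12  [4,6,7,8]=12  [5,6,7,8]=3
  size 5 → [0,1,4,6,8]=10  [0,1,4,7,8]=20  [1,4,6,7,8]=30  [2,5,6,7,8]=3  [3,5,6,7,8]=3  [4,5,6,7,8]=15
  size 6 → [0,1,4,6,7,8]=60  [1,4,5,6,7,8]=45  [2,3,5,6,7,8]=6  [2,4,5,6,7,8]=18  [3,4,5,6,7,8]=18
  size 7 → [0,1,4,5,6,7,8]=105  [1,2,4,5,6,7,8]=63  [1,3,4,5,6,7,8]=63  [2,3,4,5,6,7,8]=42
  first=0(e) contributes 168
  first=2(b) contributes 168
  first=3(a) contributes 168
|[w]| = 504

504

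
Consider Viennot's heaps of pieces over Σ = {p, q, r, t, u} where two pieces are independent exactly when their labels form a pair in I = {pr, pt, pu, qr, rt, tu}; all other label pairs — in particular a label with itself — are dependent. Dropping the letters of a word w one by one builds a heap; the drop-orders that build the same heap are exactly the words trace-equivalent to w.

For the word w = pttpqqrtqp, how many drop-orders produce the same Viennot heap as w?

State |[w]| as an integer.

#0=p has no predecessor
#1=t has no predecessor
#2=t depends on [1:t]
#3=p depends on [0:p]
#4=q depends on [2:t, 3:p]
#5=q depends on [4:q]
#6=r has no predecessor
#7=t depends on [5:q]
#8=q depends on [7:t]
#9=p depends on [8:q]
sources: [0:p, 1:t, 6:r]
N(rest) = Σ N(rest − s) over sources s of rest; N(one piece) = 1:
  size 1 → [6]=1  [9]=1
  size 2 → [6,9]=2  [8,9]=1
  size 3 → [6,8,9]=3  [7,8,9]=1
  size 4 → [5,7,8,9]=1  [6,7,8,9]=4
  size 5 → [4,5,7,8,9]=1  [5,6,7,8,9]=5
  size 6 → [2,4,5,7,8,9]=1  [3,4,5,7,8,9]=1  [4,5,6,7,8,9]=6
  size 7 → [0,3,4,5,7,8,9]=1  [1,2,4,5,7,8,9]=1  [2,3,4,5,7,8,9]=2  [2,4,5,6,7,8,9]=7  [3,4,5,6,7,8,9]=7
  size 8 → [0,2,3,4,5,7,8,9]=3  [0,3,4,5,6,7,8,9]=8  [1,2,3,4,5,7,8,9]=3  [1,2,4,5,6,7,8,9]=8  [2,3,4,5,6,7,8,9]=16
  first=0(p) contributes 27
  first=1(t) contributes 27
  first=6(r) contributes 6
|[w]| = 60

60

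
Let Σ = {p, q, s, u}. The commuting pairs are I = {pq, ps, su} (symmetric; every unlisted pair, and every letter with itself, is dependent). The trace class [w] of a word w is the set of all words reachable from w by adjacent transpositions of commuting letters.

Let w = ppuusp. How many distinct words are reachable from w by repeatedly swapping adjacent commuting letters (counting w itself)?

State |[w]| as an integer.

0(p) covers ∅
1(p) covers 0:p
2(u) covers 1:p
3(u) covers 2:u
4(s) covers ∅
5(p) covers 3:u
floor of heap: 0:p, 4:s
completions by unplaced set U, small U first (add the entries for U minus each lowest piece of U):
  |U|=1: {4}:1  {5}:1
  |U|=2: {3,5}:1  {4,5}:2
  |U|=3: {2,3,5}:1  {3,4,5}:3
  |U|=4: {1,2,3,5}:1  {2,3,4,5}:4
  start at 0(p): 5
  start at 4(s): 1
sum over floor = 6

6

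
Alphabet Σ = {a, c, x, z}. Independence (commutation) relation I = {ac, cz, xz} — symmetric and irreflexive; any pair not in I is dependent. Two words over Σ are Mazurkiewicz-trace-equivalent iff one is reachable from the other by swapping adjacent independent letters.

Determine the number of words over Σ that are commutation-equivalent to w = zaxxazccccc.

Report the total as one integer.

21

piece 0:z — minimal
piece 1:a rests on {0:z}
piece 2:x rests on {1:a}
piece 3:x rests on {2:x}
piece 4:a rests on {3:x}
piece 5:z rests on {4:a}
piece 6:c rests on {3:x}
piece 7:c rests on {6:c}
piece 8:c rests on {7:c}
piece 9:c rests on {8:c}
piece 10:c rests on {9:c}
minimal pieces: {0:z}
ways to finish when only these pieces remain (= sum over removing one remaining piece with nothing left below it):
  1 left: {5}→1  {10}→1
  2 left: {4,5}→1  {5,10}→2  {9,10}→1
  3 left: {4,5,10}→3  {5,9,10}→3  {8,9,10}→1
  4 left: {4,5,9,10}→6  {5,8,9,10}→4  {7,8,9,10}→1
  5 left: {4,5,8,9,10}→10  {5,7,8,9,10}→5  {6,7,8,9,10}→1
  6 left: {4,5,7,8,9,10}→15  {5,6,7,8,9,10}→6
  7 left: {4,5,6,7,8,9,10}→21
  8 left: {3,4,5,6,7,8,9,10}→21
  9 left: {2,3,4,5,6,7,8,9,10}→21
  placing 0:z first → 21 extensions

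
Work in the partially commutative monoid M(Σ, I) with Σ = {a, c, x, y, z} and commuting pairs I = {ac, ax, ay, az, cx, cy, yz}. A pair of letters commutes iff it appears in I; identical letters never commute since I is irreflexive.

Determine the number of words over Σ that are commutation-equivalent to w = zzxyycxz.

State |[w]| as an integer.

5

#0=z has no predecessor
#1=z depends on [0:z]
#2=x depends on [1:z]
#3=y depends on [2:x]
#4=y depends on [3:y]
#5=c depends on [1:z]
#6=x depends on [4:y]
#7=z depends on [5:c, 6:x]
sources: [0:z]
N(rest) = Σ N(rest − s) over sources s of rest; N(one piece) = 1:
  size 1 → [7]=1
  size 2 → [5,7]=1  [6,7]=1
  size 3 → [4,6,7]=1  [5,6,7]=2
  size 4 → [3,4,6,7]=1  [4,5,6,7]=3
  size 5 → [2,3,4,6,7]=1  [3,4,5,6,7]=4
  size 6 → [2,3,4,5,6,7]=5
  first=0(z) contributes 5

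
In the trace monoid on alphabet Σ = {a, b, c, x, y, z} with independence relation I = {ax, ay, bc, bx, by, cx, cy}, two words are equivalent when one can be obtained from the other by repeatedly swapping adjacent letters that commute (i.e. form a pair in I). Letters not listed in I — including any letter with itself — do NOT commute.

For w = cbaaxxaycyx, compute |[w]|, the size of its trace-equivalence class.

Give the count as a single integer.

924

drop 0:c onto floor
drop 1:b onto floor
drop 2:a onto {0:c, 1:b}
drop 3:a onto {2:a}
drop 4:x onto floor
drop 5:x onto {4:x}
drop 6:a onto {3:a}
drop 7:y onto {5:x}
drop 8:c onto {6:a}
drop 9:y onto {7:y}
drop 10:x onto {9:y}
ground layer = {0:c, 1:b, 4:x}
drop-orders for the pieces not yet dropped (sum over which currently-grounded one goes next):
  1 to go: {8} 1  {10} 1
  2 to go: {6,8} 1  {8,10} 2  {9,10} 1
  3 to go: {3,6,8} 1  {6,8,10} 3  {7,9,10} 1  {8,9,10} 3
  4 to go: {2,3,6,8} 1  {3,6,8,10} 4  {5,7,9,10} 1  {6,8,9,10} 6  {7,8,9,10} 4
  5 to go: {0,2,3,6,8} 1  {1,2,3,6,8} 1  {2,3,6,8,10} 5  {3,6,8,9,10} 10  {4,5,7,9,10} 1  {5,7,8,9,10} 5  {6,7,8,9,10} 10
  6 to go: {0,1,2,3,6,8} 2  {0,2,3,6,8,10} 6  {1,2,3,6,8,10} 6  {2,3,6,8,9,10} 15  {3,6,7,8,9,10} 20  {4,5,7,8,9,10} 6  {5,6,7,8,9,10} 15
  7 to go: {0,1,2,3,6,8,10} 14  {0,2,3,6,8,9,10} 21  {1,2,3,6,8,9,10} 21  {2,3,6,7,8,9,10} 35  {3,5,6,7,8,9,10} 35  {4,5,6,7,8,9,10} 21
  8 to go: {0,1,2,3,6,8,9,10} 56  {0,2,3,6,7,8,9,10} 56  {1,2,3,6,7,8,9,10} 56  {2,3,5,6,7,8,9,10} 70  {3,4,5,6,7,8,9,10} 56
  9 to go: {0,1,2,3,6,7,8,9,10} 168  {0,2,3,5,6,7,8,9,10} 126  {1,2,3,5,6,7,8,9,10} 126  {2,3,4,5,6,7,8,9,10} 126
  if 0:c drops first: 252 orders
  if 1:b drops first: 252 orders
  if 4:x drops first: 420 orders
heap linearizations: 924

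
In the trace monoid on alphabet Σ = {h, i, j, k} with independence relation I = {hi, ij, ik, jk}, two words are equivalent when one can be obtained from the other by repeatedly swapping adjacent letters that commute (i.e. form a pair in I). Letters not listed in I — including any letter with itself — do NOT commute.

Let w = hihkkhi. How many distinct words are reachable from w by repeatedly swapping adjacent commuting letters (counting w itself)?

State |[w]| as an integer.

0(h) covers ∅
1(i) covers ∅
2(h) covers 0:h
3(k) covers 2:h
4(k) covers 3:k
5(h) covers 4:k
6(i) covers 1:i
floor of heap: 0:h, 1:i
completions by unplaced set U, small U first (add the entries for U minus each lowest piece of U):
  |U|=1: {5}:1  {6}:1
  |U|=2: {1,6}:1  {4,5}:1  {5,6}:2
  |U|=3: {1,5,6}:3  {3,4,5}:1  {4,5,6}:3
  |U|=4: {1,4,5,6}:6  {2,3,4,5}:1  {3,4,5,6}:4
  |U|=5: {0,2,3,4,5}:1  {1,3,4,5,6}:10  {2,3,4,5,6}:5
  start at 0(h): 15
  start at 1(i): 6
sum over floor = 21

21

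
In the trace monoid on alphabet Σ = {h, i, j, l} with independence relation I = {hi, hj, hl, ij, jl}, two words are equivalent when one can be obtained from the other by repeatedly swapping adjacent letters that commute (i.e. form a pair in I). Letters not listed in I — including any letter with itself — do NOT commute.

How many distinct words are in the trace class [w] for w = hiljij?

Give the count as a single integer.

60

0(h) covers ∅
1(i) covers ∅
2(l) covers 1:i
3(j) covers ∅
4(i) covers 2:l
5(j) covers 3:j
floor of heap: 0:h, 1:i, 3:j
completions by unplaced set U, small U first (add the entries for U minus each lowest piece of U):
  |U|=1: {0}:1  {4}:1  {5}:1
  |U|=2: {0,4}:2  {0,5}:2  {2,4}:1  {3,5}:1  {4,5}:2
  |U|=3: {0,2,4}:3  {0,3,5}:3  {0,4,5}:6  {1,2,4}:1  {2,4,5}:3  {3,4,5}:3
  |U|=4: {0,1,2,4}:4  {0,2,4,5}:12  {0,3,4,5}:12  {1,2,4,5}:4  {2,3,4,5}:6
  start at 0(h): 10
  start at 1(i): 30
  start at 3(j): 20
sum over floor = 60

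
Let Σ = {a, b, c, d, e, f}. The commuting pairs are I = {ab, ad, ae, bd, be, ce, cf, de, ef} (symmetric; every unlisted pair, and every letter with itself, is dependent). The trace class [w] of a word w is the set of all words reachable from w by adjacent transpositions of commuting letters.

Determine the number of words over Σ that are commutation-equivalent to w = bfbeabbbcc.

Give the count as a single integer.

#0=b has no predecessor
#1=f depends on [0:b]
#2=b depends on [1:f]
#3=e has no predecessor
#4=a depends on [1:f]
#5=b depends on [2:b]
#6=b depends on [5:b]
#7=b depends on [6:b]
#8=c depends on [4:a, 7:b]
#9=c depends on [8:c]
sources: [0:b, 3:e]
N(rest) = Σ N(rest − s) over sources s of rest; N(one piece) = 1:
  size 1 → [3]=1  [9]=1
  size 2 → [3,9]=2  [8,9]=1
  size 3 → [3,8,9]=3  [4,8,9]=1  [7,8,9]=1
  size 4 → [3,4,8,9]=4  [3,7,8,9]=4  [4,7,8,9]=2  [6,7,8,9]=1
  size 5 → [3,4,7,8,9]=10  [3,6,7,8,9]=5  [4,6,7,8,9]=3  [5,6,7,8,9]=1
  size 6 → [2,5,6,7,8,9]=1  [3,4,6,7,8,9]=18  [3,5,6,7,8,9]=6  [4,5,6,7,8,9]=4
  size 7 → [2,3,5,6,7,8,9]=7  [2,4,5,6,7,8,9]=5  [3,4,5,6,7,8,9]=28
  size 8 → [1,2,4,5,6,7,8,9]=5  [2,3,4,5,6,7,8,9]=40
  first=0(b) contributes 45
  first=3(e) contributes 5
|[w]| = 50

50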